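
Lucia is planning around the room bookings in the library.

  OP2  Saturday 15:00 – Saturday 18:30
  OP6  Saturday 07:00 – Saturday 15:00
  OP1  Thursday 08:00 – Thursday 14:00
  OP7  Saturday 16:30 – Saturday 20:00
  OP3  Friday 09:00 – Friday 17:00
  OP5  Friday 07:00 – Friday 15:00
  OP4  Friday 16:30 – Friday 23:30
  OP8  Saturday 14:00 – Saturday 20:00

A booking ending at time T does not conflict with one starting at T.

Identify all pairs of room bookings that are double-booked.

Sorted by start: OP1, OP5, OP3, OP4, OP6, OP8, OP2, OP7.
OP5 starts after OP1 ends, so OP1 has no further overlaps.
OP3 starts before OP5 ends → OP5 and OP3 overlap.
OP4 starts after OP5 ends, so OP5 has no further overlaps.
OP4 starts before OP3 ends → OP3 and OP4 overlap.
OP6 starts after OP3 ends, so OP3 has no further overlaps.
OP6 starts after OP4 ends, so OP4 has no further overlaps.
OP8 starts before OP6 ends → OP6 and OP8 overlap.
OP2 starts exactly when OP6 ends (back-to-back, no overlap), so OP6 has no further overlaps.
OP2 starts before OP8 ends → OP8 and OP2 overlap.
OP7 starts before OP8 ends → OP8 and OP7 overlap.
OP7 starts before OP2 ends → OP2 and OP7 overlap.

OP2 & OP7, OP2 & OP8, OP3 & OP4, OP3 & OP5, OP6 & OP8, OP7 & OP8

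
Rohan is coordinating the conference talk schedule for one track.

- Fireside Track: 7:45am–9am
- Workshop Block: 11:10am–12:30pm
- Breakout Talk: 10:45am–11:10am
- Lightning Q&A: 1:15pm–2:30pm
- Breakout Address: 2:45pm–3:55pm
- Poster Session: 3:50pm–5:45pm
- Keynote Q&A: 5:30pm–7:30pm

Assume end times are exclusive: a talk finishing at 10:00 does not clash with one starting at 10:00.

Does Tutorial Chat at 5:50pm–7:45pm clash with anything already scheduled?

Yes — it overlaps Keynote Q&A

Fireside Track: ends 9am at or before Tutorial Chat starts 5:50pm → clear.
Breakout Talk: ends 11:10am at or before Tutorial Chat starts 5:50pm → clear.
Workshop Block: ends 12:30pm at or before Tutorial Chat starts 5:50pm → clear.
Lightning Q&A: ends 2:30pm at or before Tutorial Chat starts 5:50pm → clear.
Breakout Address: ends 3:55pm at or before Tutorial Chat starts 5:50pm → clear.
Poster Session: ends 5:45pm at or before Tutorial Chat starts 5:50pm → clear.
Keynote Q&A: starts 5:30pm before Tutorial Chat ends 7:45pm, and ends 7:30pm after Tutorial Chat starts 5:50pm → overlap.
Tutorial Chat overlaps Keynote Q&A.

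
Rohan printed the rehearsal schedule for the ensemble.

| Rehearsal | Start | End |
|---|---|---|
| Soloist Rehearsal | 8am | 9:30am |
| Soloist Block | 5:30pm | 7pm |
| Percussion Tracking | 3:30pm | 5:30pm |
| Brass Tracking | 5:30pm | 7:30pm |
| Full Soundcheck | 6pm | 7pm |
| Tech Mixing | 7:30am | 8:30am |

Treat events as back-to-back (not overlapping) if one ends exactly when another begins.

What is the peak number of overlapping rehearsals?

3

Sort all start/end points and keep a running count:
7:30am start Tech Mixing → 1
8am start Soloist Rehearsal → 2
8:30am end Tech Mixing → 1
9:30am end Soloist Rehearsal → 0
3:30pm start Percussion Tracking → 1
5:30pm end Percussion Tracking → 0
5:30pm start Brass Tracking → 1
5:30pm start Soloist Block → 2
6pm start Full Soundcheck → 3
7pm end Full Soundcheck → 2
7pm end Soloist Block → 1
7:30pm end Brass Tracking → 0
Peak is 3, at 6pm (Brass Tracking, Full Soundcheck, Soloist Block).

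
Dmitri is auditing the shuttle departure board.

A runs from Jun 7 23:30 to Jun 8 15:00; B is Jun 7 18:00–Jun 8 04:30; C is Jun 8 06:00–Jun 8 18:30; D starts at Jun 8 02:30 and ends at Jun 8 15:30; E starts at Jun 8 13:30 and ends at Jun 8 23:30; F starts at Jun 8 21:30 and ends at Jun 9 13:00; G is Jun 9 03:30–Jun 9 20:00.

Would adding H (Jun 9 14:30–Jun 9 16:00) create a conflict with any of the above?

B: ends Jun 8 04:30 at or before H starts Jun 9 14:30 → clear.
A: ends Jun 8 15:00 at or before H starts Jun 9 14:30 → clear.
D: ends Jun 8 15:30 at or before H starts Jun 9 14:30 → clear.
C: ends Jun 8 18:30 at or before H starts Jun 9 14:30 → clear.
E: ends Jun 8 23:30 at or before H starts Jun 9 14:30 → clear.
F: ends Jun 9 13:00 at or before H starts Jun 9 14:30 → clear.
G: starts Jun 9 03:30 before H ends Jun 9 16:00, and ends Jun 9 20:00 after H starts Jun 9 14:30 → overlap.
H overlaps G.

Yes — it overlaps G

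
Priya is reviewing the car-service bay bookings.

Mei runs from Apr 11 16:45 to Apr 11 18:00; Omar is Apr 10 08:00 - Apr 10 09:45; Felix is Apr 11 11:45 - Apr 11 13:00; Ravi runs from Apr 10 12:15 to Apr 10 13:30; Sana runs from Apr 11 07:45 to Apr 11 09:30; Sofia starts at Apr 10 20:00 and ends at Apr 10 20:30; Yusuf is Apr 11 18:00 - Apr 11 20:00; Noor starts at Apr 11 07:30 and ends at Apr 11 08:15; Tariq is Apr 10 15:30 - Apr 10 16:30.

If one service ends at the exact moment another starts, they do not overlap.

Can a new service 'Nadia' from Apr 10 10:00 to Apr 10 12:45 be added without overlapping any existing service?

Omar: ends Apr 10 09:45 at or before Nadia starts Apr 10 10:00 → clear.
Ravi: starts Apr 10 12:15 before Nadia ends Apr 10 12:45, and ends Apr 10 13:30 after Nadia starts Apr 10 10:00 → overlap.
Tariq: starts Apr 10 15:30 at or after Nadia ends Apr 10 12:45 → clear.
Sofia: starts Apr 10 20:00 at or after Nadia ends Apr 10 12:45 → clear.
Noor: starts Apr 11 07:30 at or after Nadia ends Apr 10 12:45 → clear.
Sana: starts Apr 11 07:45 at or after Nadia ends Apr 10 12:45 → clear.
Felix: starts Apr 11 11:45 at or after Nadia ends Apr 10 12:45 → clear.
Mei: starts Apr 11 16:45 at or after Nadia ends Apr 10 12:45 → clear.
Yusuf: starts Apr 11 18:00 at or after Nadia ends Apr 10 12:45 → clear.
Nadia overlaps Ravi.

No — it overlaps Ravi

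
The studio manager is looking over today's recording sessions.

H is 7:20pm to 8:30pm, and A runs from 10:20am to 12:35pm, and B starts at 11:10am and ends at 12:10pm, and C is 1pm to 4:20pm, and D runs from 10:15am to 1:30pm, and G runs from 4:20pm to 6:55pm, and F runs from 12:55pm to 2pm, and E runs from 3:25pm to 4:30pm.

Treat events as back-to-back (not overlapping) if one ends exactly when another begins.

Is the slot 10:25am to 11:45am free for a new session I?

D: starts 10:15am before I ends 11:45am, and ends 1:30pm after I starts 10:25am → overlap.
A: starts 10:20am before I ends 11:45am, and ends 12:35pm after I starts 10:25am → overlap.
B: starts 11:10am before I ends 11:45am, and ends 12:10pm after I starts 10:25am → overlap.
F: starts 12:55pm at or after I ends 11:45am → clear.
C: starts 1pm at or after I ends 11:45am → clear.
E: starts 3:25pm at or after I ends 11:45am → clear.
G: starts 4:20pm at or after I ends 11:45am → clear.
H: starts 7:20pm at or after I ends 11:45am → clear.
I overlaps A, B, D.

No — it overlaps A, B, D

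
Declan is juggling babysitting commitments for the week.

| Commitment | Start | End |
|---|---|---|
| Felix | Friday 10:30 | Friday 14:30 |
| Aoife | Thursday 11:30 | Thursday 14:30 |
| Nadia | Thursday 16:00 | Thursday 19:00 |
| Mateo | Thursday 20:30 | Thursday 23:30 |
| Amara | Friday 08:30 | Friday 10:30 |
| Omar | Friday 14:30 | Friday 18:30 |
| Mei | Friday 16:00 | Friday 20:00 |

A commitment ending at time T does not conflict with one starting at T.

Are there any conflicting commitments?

Two intervals overlap when each starts before the other ends.
Sorted by start: Aoife, Nadia, Mateo, Amara, Felix, Omar, Mei.
Nadia starts after Aoife ends; Aoife is clear from here.
Mateo starts after Nadia ends; Nadia is clear from here.
Amara starts after Mateo ends; Mateo is clear from here.
Felix starts exactly when Amara ends (back-to-back, no overlap); Amara is clear from here.
Omar starts exactly when Felix ends (back-to-back, no overlap); Felix is clear from here.
Mei starts before Omar ends → Omar and Mei overlap.
That's a conflict, so the schedule is not conflict-free.

Yes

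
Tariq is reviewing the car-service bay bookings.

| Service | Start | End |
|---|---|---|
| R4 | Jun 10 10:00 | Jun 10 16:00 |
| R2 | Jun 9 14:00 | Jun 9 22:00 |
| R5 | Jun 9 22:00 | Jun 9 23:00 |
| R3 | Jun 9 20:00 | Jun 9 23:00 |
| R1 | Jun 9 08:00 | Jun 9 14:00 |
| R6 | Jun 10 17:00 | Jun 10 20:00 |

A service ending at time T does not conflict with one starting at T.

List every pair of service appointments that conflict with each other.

Check each pair: they overlap iff neither finishes before the other starts.
Sorted by start: R1, R2, R3, R5, R4, R6.
R2 starts exactly when R1 ends (back-to-back, no overlap), so R1 has no further overlaps.
R3 starts before R2 ends → R2 and R3 overlap.
R5 starts exactly when R2 ends (back-to-back, no overlap), so R2 has no further overlaps.
R5 starts before R3 ends → R3 and R5 overlap.
R4 starts after R3 ends, so R3 has no further overlaps.
R4 starts after R5 ends, so R5 has no further overlaps.
R6 starts after R4 ends.

R2 & R3, R3 & R5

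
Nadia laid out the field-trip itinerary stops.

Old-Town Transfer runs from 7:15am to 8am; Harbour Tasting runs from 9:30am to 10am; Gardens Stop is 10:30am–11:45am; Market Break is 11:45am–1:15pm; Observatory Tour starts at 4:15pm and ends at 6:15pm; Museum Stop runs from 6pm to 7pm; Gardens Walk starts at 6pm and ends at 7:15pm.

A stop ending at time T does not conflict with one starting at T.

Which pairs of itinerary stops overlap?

Gardens Walk & Museum Stop, Gardens Walk & Observatory Tour, Museum Stop & Observatory Tour

Check each pair: they overlap iff neither finishes before the other starts.
Sorted by start: Old-Town Transfer, Harbour Tasting, Gardens Stop, Market Break, Observatory Tour, Museum Stop, Gardens Walk.
Harbour Tasting starts after Old-Town Transfer ends, so Old-Town Transfer has no further overlaps.
Gardens Stop starts after Harbour Tasting ends, so Harbour Tasting has no further overlaps.
Market Break starts exactly when Gardens Stop ends (back-to-back, no overlap), so Gardens Stop has no further overlaps.
Observatory Tour starts after Market Break ends, so Market Break has no further overlaps.
Museum Stop starts before Observatory Tour ends → Observatory Tour and Museum Stop overlap.
Gardens Walk starts before Observatory Tour ends → Observatory Tour and Gardens Walk overlap.
Gardens Walk starts before Museum Stop ends → Museum Stop and Gardens Walk overlap.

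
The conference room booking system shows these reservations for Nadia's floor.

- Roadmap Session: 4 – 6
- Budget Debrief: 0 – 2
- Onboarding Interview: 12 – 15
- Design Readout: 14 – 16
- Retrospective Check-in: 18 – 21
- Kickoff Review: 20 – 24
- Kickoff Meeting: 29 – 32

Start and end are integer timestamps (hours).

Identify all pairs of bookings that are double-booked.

Check each pair: they overlap iff neither finishes before the other starts.
Sorted by start: Budget Debrief, Roadmap Session, Onboarding Interview, Design Readout, Retrospective Check-in, Kickoff Review, Kickoff Meeting.
Roadmap Session starts after Budget Debrief ends; Budget Debrief is clear from here.
Onboarding Interview starts after Roadmap Session ends; Roadmap Session is clear from here.
Design Readout starts before Onboarding Interview ends → Onboarding Interview and Design Readout overlap.
Retrospective Check-in starts after Onboarding Interview ends; Onboarding Interview is clear from here.
Retrospective Check-in starts after Design Readout ends; Design Readout is clear from here.
Kickoff Review starts before Retrospective Check-in ends → Retrospective Check-in and Kickoff Review overlap.
Kickoff Meeting starts after Retrospective Check-in ends.
Kickoff Meeting starts after Kickoff Review ends.

Design Readout & Onboarding Interview, Kickoff Review & Retrospective Check-in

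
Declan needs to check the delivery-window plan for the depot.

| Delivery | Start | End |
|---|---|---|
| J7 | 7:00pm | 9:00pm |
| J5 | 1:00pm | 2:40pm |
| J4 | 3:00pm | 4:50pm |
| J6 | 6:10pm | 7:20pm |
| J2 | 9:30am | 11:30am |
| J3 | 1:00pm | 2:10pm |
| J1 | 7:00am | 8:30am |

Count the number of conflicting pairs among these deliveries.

Sorted by start: J1, J2, J3, J5, J4, J6, J7.
J2 starts after J1 ends, so J1 has no further overlaps.
J3 starts after J2 ends, so J2 has no further overlaps.
J5 starts before J3 ends → J3 and J5 overlap.
J4 starts after J3 ends, so J3 has no further overlaps.
J4 starts after J5 ends, so J5 has no further overlaps.
J6 starts after J4 ends, so J4 has no further overlaps.
J7 starts before J6 ends → J6 and J7 overlap.
Overlapping pairs: J3 & J5, J6 & J7 — 2 in total.

2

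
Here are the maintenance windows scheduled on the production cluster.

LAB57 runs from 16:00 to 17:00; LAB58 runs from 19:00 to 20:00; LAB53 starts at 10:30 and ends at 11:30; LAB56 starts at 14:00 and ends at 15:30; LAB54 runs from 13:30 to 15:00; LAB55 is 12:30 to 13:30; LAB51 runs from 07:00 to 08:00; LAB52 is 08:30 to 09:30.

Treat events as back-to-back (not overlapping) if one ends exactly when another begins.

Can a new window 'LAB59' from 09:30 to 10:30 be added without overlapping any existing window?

LAB51: ends 08:00 at or before LAB59 starts 09:30 → clear.
LAB52: ends 09:30 at or before LAB59 starts 09:30 → clear.
LAB53: starts 10:30 at or after LAB59 ends 10:30 → clear.
LAB55: starts 12:30 at or after LAB59 ends 10:30 → clear.
LAB54: starts 13:30 at or after LAB59 ends 10:30 → clear.
LAB56: starts 14:00 at or after LAB59 ends 10:30 → clear.
LAB57: starts 16:00 at or after LAB59 ends 10:30 → clear.
LAB58: starts 19:00 at or after LAB59 ends 10:30 → clear.

Yes — the slot is free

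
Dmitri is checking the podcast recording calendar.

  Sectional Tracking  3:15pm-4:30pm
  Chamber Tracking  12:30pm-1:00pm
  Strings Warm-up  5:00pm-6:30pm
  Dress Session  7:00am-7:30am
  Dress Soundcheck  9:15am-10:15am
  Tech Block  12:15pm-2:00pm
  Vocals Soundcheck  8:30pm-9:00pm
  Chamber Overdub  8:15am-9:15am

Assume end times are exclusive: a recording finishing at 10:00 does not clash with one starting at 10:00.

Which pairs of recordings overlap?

Sorted by start: Dress Session, Chamber Overdub, Dress Soundcheck, Tech Block, Chamber Tracking, Sectional Tracking, Strings Warm-up, Vocals Soundcheck.
Chamber Overdub starts after Dress Session ends; Dress Session is clear from here.
Dress Soundcheck starts exactly when Chamber Overdub ends (back-to-back, no overlap); Chamber Overdub is clear from here.
Tech Block starts after Dress Soundcheck ends; Dress Soundcheck is clear from here.
Chamber Tracking starts before Tech Block ends → Tech Block and Chamber Tracking overlap.
Sectional Tracking starts after Tech Block ends; Tech Block is clear from here.
Sectional Tracking starts after Chamber Tracking ends; Chamber Tracking is clear from here.
Strings Warm-up starts after Sectional Tracking ends; Sectional Tracking is clear from here.
Vocals Soundcheck starts after Strings Warm-up ends.

Chamber Tracking & Tech Block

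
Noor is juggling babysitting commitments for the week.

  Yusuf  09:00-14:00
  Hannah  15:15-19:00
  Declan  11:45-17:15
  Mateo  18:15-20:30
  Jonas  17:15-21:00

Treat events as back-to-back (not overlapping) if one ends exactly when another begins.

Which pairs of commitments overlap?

Declan & Hannah, Declan & Yusuf, Hannah & Jonas, Hannah & Mateo, Jonas & Mateo

Check each pair: they overlap iff neither finishes before the other starts.
Sorted by start: Yusuf, Declan, Hannah, Jonas, Mateo.
Declan starts before Yusuf ends → Yusuf and Declan overlap.
Hannah starts after Yusuf ends — done with Yusuf.
Hannah starts before Declan ends → Declan and Hannah overlap.
Jonas starts exactly when Declan ends (back-to-back, no overlap) — done with Declan.
Jonas starts before Hannah ends → Hannah and Jonas overlap.
Mateo starts before Hannah ends → Hannah and Mateo overlap.
Mateo starts before Jonas ends → Jonas and Mateo overlap.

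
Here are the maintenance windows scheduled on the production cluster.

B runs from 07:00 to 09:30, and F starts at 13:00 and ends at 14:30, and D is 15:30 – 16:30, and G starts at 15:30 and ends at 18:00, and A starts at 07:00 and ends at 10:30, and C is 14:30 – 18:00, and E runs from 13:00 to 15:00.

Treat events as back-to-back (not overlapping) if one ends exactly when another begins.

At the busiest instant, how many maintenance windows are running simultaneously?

3

Walk through starts and ends in time order (an end at T is processed before a start at T):
07:00 start A → 1
07:00 start B → 2
09:30 end B → 1
10:30 end A → 0
13:00 start E → 1
13:00 start F → 2
14:30 end F → 1
14:30 start C → 2
15:00 end E → 1
15:30 start D → 2
15:30 start G → 3
16:30 end D → 2
18:00 end C → 1
18:00 end G → 0
Peak is 3, at 15:30 (C, D, G).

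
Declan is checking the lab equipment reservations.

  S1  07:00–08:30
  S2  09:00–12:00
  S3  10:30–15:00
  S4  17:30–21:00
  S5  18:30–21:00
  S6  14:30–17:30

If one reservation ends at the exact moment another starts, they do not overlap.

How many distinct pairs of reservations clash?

3

Sorted by start: S1, S2, S3, S6, S4, S5.
S2 starts after S1 ends, so S1 has no further overlaps.
S3 starts before S2 ends → S2 and S3 overlap.
S6 starts after S2 ends, so S2 has no further overlaps.
S6 starts before S3 ends → S3 and S6 overlap.
S4 starts after S3 ends, so S3 has no further overlaps.
S4 starts exactly when S6 ends (back-to-back, no overlap), so S6 has no further overlaps.
S5 starts before S4 ends → S4 and S5 overlap.
Overlapping pairs: S2 & S3, S3 & S6, S4 & S5 — 3 in total.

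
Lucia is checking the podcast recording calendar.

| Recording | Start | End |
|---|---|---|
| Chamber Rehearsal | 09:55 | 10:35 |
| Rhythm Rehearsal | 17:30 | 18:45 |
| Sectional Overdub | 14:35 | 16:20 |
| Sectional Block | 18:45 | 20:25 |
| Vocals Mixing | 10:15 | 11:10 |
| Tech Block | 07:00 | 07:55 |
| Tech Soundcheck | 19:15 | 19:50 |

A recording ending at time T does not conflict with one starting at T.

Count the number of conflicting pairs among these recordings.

2

Sorted by start: Tech Block, Chamber Rehearsal, Vocals Mixing, Sectional Overdub, Rhythm Rehearsal, Sectional Block, Tech Soundcheck.
Chamber Rehearsal starts after Tech Block ends, so Tech Block has no further overlaps.
Vocals Mixing starts before Chamber Rehearsal ends → Chamber Rehearsal and Vocals Mixing overlap.
Sectional Overdub starts after Chamber Rehearsal ends, so Chamber Rehearsal has no further overlaps.
Sectional Overdub starts after Vocals Mixing ends, so Vocals Mixing has no further overlaps.
Rhythm Rehearsal starts after Sectional Overdub ends, so Sectional Overdub has no further overlaps.
Sectional Block starts exactly when Rhythm Rehearsal ends (back-to-back, no overlap), so Rhythm Rehearsal has no further overlaps.
Tech Soundcheck starts before Sectional Block ends → Sectional Block and Tech Soundcheck overlap.
Overlapping pairs: Chamber Rehearsal & Vocals Mixing, Sectional Block & Tech Soundcheck — 2 in total.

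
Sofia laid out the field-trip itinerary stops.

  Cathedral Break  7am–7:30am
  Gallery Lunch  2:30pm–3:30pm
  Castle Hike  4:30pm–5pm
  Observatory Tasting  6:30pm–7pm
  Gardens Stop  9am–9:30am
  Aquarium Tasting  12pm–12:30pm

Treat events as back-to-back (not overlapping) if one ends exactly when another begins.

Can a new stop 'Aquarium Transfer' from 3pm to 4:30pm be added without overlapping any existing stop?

Cathedral Break: ends 7:30am at or before Aquarium Transfer starts 3pm → clear.
Gardens Stop: ends 9:30am at or before Aquarium Transfer starts 3pm → clear.
Aquarium Tasting: ends 12:30pm at or before Aquarium Transfer starts 3pm → clear.
Gallery Lunch: starts 2:30pm before Aquarium Transfer ends 4:30pm, and ends 3:30pm after Aquarium Transfer starts 3pm → overlap.
Castle Hike: starts 4:30pm at or after Aquarium Transfer ends 4:30pm → clear.
Observatory Tasting: starts 6:30pm at or after Aquarium Transfer ends 4:30pm → clear.
Aquarium Transfer overlaps Gallery Lunch.

No — it overlaps Gallery Lunch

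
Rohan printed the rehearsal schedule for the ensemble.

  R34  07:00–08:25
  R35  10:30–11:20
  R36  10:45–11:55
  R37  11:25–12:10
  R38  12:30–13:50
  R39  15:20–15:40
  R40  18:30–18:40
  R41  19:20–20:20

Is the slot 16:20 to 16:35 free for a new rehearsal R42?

R34: ends 08:25 at or before R42 starts 16:20 → clear.
R35: ends 11:20 at or before R42 starts 16:20 → clear.
R36: ends 11:55 at or before R42 starts 16:20 → clear.
R37: ends 12:10 at or before R42 starts 16:20 → clear.
R38: ends 13:50 at or before R42 starts 16:20 → clear.
R39: ends 15:40 at or before R42 starts 16:20 → clear.
R40: starts 18:30 at or after R42 ends 16:35 → clear.
R41: starts 19:20 at or after R42 ends 16:35 → clear.

Yes — the slot is free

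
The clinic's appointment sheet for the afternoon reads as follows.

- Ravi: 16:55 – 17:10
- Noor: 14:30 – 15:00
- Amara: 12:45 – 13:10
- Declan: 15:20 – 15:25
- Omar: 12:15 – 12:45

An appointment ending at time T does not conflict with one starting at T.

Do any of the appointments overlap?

Sorted by start: Omar, Amara, Noor, Declan, Ravi.
Amara starts exactly when Omar ends (back-to-back, no overlap) — done with Omar.
Noor starts after Amara ends — done with Amara.
Declan starts after Noor ends — done with Noor.
Ravi starts after Declan ends.
Every pair is clear; the schedule has no overlaps.

No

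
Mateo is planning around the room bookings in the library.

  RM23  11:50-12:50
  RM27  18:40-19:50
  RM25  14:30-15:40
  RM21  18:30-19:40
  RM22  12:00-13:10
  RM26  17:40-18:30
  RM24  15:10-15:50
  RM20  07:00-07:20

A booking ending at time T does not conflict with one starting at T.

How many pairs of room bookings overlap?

Sorted by start: RM20, RM23, RM22, RM25, RM24, RM26, RM21, RM27.
RM23 starts after RM20 ends, so nothing later overlaps RM20 either.
RM22 starts before RM23 ends → RM23 and RM22 overlap.
RM25 starts after RM23 ends, so nothing later overlaps RM23 either.
RM25 starts after RM22 ends, so nothing later overlaps RM22 either.
RM24 starts before RM25 ends → RM25 and RM24 overlap.
RM26 starts after RM25 ends, so nothing later overlaps RM25 either.
RM26 starts after RM24 ends, so nothing later overlaps RM24 either.
RM21 starts exactly when RM26 ends (back-to-back, no overlap), so nothing later overlaps RM26 either.
RM27 starts before RM21 ends → RM21 and RM27 overlap.
Overlapping pairs: RM21 & RM27, RM22 & RM23, RM24 & RM25 — 3 in total.

3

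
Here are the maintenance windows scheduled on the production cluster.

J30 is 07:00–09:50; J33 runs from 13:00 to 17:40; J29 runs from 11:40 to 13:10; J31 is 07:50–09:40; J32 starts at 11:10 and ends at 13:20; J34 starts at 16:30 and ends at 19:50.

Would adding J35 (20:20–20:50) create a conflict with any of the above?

J30: ends 09:50 at or before J35 starts 20:20 → clear.
J31: ends 09:40 at or before J35 starts 20:20 → clear.
J32: ends 13:20 at or before J35 starts 20:20 → clear.
J29: ends 13:10 at or before J35 starts 20:20 → clear.
J33: ends 17:40 at or before J35 starts 20:20 → clear.
J34: ends 19:50 at or before J35 starts 20:20 → clear.

No — it doesn't clash with anything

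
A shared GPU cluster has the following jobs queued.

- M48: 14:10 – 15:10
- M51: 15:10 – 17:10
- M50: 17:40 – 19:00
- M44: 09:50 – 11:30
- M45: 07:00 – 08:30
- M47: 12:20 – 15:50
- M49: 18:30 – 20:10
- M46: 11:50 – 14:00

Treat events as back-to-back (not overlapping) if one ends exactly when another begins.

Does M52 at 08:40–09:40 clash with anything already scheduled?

M45: ends 08:30 at or before M52 starts 08:40 → clear.
M44: starts 09:50 at or after M52 ends 09:40 → clear.
M46: starts 11:50 at or after M52 ends 09:40 → clear.
M47: starts 12:20 at or after M52 ends 09:40 → clear.
M48: starts 14:10 at or after M52 ends 09:40 → clear.
M51: starts 15:10 at or after M52 ends 09:40 → clear.
M50: starts 17:40 at or after M52 ends 09:40 → clear.
M49: starts 18:30 at or after M52 ends 09:40 → clear.

No — it doesn't clash with anything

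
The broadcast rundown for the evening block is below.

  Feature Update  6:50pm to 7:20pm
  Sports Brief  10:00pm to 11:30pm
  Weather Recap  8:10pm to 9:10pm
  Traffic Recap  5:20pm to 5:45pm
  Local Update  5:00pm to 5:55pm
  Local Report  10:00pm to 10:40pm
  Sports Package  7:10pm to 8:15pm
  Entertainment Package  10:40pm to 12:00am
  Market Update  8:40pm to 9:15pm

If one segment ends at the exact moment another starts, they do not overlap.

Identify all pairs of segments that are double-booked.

Entertainment Package & Sports Brief, Feature Update & Sports Package, Local Report & Sports Brief, Local Update & Traffic Recap, Market Update & Weather Recap, Sports Package & Weather Recap

Sorted by start: Local Update, Traffic Recap, Feature Update, Sports Package, Weather Recap, Market Update, Sports Brief, Local Report, Entertainment Package.
Traffic Recap starts before Local Update ends → Local Update and Traffic Recap overlap.
Feature Update starts after Local Update ends, so nothing later overlaps Local Update either.
Feature Update starts after Traffic Recap ends, so nothing later overlaps Traffic Recap either.
Sports Package starts before Feature Update ends → Feature Update and Sports Package overlap.
Weather Recap starts after Feature Update ends, so nothing later overlaps Feature Update either.
Weather Recap starts before Sports Package ends → Sports Package and Weather Recap overlap.
Market Update starts after Sports Package ends, so nothing later overlaps Sports Package either.
Market Update starts before Weather Recap ends → Weather Recap and Market Update overlap.
Sports Brief starts after Weather Recap ends, so nothing later overlaps Weather Recap either.
Sports Brief starts after Market Update ends, so nothing later overlaps Market Update either.
Local Report starts before Sports Brief ends → Sports Brief and Local Report overlap.
Entertainment Package starts before Sports Brief ends → Sports Brief and Entertainment Package overlap.
Entertainment Package starts exactly when Local Report ends (back-to-back, no overlap).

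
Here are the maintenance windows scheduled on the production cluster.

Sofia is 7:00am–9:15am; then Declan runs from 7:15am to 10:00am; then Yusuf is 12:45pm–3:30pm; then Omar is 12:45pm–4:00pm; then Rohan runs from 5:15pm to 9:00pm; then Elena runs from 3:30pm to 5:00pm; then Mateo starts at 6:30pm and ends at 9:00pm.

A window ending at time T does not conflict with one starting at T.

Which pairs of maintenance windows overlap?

Declan & Sofia, Elena & Omar, Mateo & Rohan, Omar & Yusuf

Two intervals overlap when each starts before the other ends.
Sorted by start: Sofia, Declan, Yusuf, Omar, Elena, Rohan, Mateo.
Declan starts before Sofia ends → Sofia and Declan overlap.
Yusuf starts after Sofia ends — done with Sofia.
Yusuf starts after Declan ends — done with Declan.
Omar starts before Yusuf ends → Yusuf and Omar overlap.
Elena starts exactly when Yusuf ends (back-to-back, no overlap) — done with Yusuf.
Elena starts before Omar ends → Omar and Elena overlap.
Rohan starts after Omar ends — done with Omar.
Rohan starts after Elena ends — done with Elena.
Mateo starts before Rohan ends → Rohan and Mateo overlap.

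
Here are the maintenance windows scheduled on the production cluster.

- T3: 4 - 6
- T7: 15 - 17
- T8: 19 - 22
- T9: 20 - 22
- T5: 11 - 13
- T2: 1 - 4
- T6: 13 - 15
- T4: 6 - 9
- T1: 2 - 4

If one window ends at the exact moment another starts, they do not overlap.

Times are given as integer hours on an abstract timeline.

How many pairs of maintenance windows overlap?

2

Two intervals overlap when each starts before the other ends.
Sorted by start: T2, T1, T3, T4, T5, T6, T7, T8, T9.
T1 starts before T2 ends → T2 and T1 overlap.
T3 starts exactly when T2 ends (back-to-back, no overlap) — done with T2.
T3 starts exactly when T1 ends (back-to-back, no overlap) — done with T1.
T4 starts exactly when T3 ends (back-to-back, no overlap) — done with T3.
T5 starts after T4 ends — done with T4.
T6 starts exactly when T5 ends (back-to-back, no overlap) — done with T5.
T7 starts exactly when T6 ends (back-to-back, no overlap) — done with T6.
T8 starts after T7 ends — done with T7.
T9 starts before T8 ends → T8 and T9 overlap.
Overlapping pairs: T1 & T2, T8 & T9 — 2 in total.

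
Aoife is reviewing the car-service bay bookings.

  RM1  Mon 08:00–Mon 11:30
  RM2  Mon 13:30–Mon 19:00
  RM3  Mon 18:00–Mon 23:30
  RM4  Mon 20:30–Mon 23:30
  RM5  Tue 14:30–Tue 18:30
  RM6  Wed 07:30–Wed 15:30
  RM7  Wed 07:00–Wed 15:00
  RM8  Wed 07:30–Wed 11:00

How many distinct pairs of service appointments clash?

Sorted by start: RM1, RM2, RM3, RM4, RM5, RM7, RM6, RM8.
RM2 starts after RM1 ends, so nothing later overlaps RM1 either.
RM3 starts before RM2 ends → RM2 and RM3 overlap.
RM4 starts after RM2 ends, so nothing later overlaps RM2 either.
RM4 starts before RM3 ends → RM3 and RM4 overlap.
RM5 starts after RM3 ends, so nothing later overlaps RM3 either.
RM5 starts after RM4 ends, so nothing later overlaps RM4 either.
RM7 starts after RM5 ends, so nothing later overlaps RM5 either.
RM6 starts before RM7 ends → RM7 and RM6 overlap.
RM8 starts before RM7 ends → RM7 and RM8 overlap.
RM8 starts before RM6 ends → RM6 and RM8 overlap.
Overlapping pairs: RM2 & RM3, RM3 & RM4, RM6 & RM7, RM6 & RM8, RM7 & RM8 — 5 in total.

5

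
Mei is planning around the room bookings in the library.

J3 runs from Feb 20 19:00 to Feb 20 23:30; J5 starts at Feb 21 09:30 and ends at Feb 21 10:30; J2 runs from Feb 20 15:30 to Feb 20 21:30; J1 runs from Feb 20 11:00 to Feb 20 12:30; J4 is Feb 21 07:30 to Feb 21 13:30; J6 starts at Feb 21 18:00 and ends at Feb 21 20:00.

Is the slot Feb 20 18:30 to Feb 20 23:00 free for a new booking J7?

J1: ends Feb 20 12:30 at or before J7 starts Feb 20 18:30 → clear.
J2: starts Feb 20 15:30 before J7 ends Feb 20 23:00, and ends Feb 20 21:30 after J7 starts Feb 20 18:30 → overlap.
J3: starts Feb 20 19:00 before J7 ends Feb 20 23:00, and ends Feb 20 23:30 after J7 starts Feb 20 18:30 → overlap.
J4: starts Feb 21 07:30 at or after J7 ends Feb 20 23:00 → clear.
J5: starts Feb 21 09:30 at or after J7 ends Feb 20 23:00 → clear.
J6: starts Feb 21 18:00 at or after J7 ends Feb 20 23:00 → clear.
J7 overlaps J2, J3.

No — it overlaps J2, J3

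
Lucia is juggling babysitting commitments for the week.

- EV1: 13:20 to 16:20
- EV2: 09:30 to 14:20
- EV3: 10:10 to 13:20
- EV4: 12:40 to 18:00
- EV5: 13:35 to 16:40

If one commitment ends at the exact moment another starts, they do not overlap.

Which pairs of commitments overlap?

EV1 & EV2, EV1 & EV4, EV1 & EV5, EV2 & EV3, EV2 & EV4, EV2 & EV5, EV3 & EV4, EV4 & EV5

Sorted by start: EV2, EV3, EV4, EV1, EV5.
EV3 starts before EV2 ends → EV2 and EV3 overlap.
EV4 starts before EV2 ends → EV2 and EV4 overlap.
EV1 starts before EV2 ends → EV2 and EV1 overlap.
EV5 starts before EV2 ends → EV2 and EV5 overlap.
EV4 starts before EV3 ends → EV3 and EV4 overlap.
EV1 starts exactly when EV3 ends (back-to-back, no overlap), so EV3 has no further overlaps.
EV1 starts before EV4 ends → EV4 and EV1 overlap.
EV5 starts before EV4 ends → EV4 and EV5 overlap.
EV5 starts before EV1 ends → EV1 and EV5 overlap.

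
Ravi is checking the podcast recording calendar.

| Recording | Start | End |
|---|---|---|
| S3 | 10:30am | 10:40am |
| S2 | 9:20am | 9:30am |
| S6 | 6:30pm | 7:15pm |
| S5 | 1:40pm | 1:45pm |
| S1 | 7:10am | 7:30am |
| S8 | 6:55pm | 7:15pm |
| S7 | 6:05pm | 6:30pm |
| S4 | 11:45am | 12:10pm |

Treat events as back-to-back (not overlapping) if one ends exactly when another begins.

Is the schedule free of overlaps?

No

Two intervals overlap when each starts before the other ends.
Sorted by start: S1, S2, S3, S4, S5, S7, S6, S8.
S2 starts after S1 ends, so S1 has no further overlaps.
S3 starts after S2 ends, so S2 has no further overlaps.
S4 starts after S3 ends, so S3 has no further overlaps.
S5 starts after S4 ends, so S4 has no further overlaps.
S7 starts after S5 ends, so S5 has no further overlaps.
S6 starts exactly when S7 ends (back-to-back, no overlap), so S7 has no further overlaps.
S8 starts before S6 ends → S6 and S8 overlap.
That's a conflict, so the schedule is not conflict-free.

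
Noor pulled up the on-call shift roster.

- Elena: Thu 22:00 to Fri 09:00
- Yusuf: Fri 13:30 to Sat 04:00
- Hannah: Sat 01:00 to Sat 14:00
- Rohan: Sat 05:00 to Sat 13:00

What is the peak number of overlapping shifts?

2

Sort all start/end points and keep a running count:
Thu 22:00 start Elena → 1
Fri 09:00 end Elena → 0
Fri 13:30 start Yusuf → 1
Sat 01:00 start Hannah → 2
Sat 04:00 end Yusuf → 1
Sat 05:00 start Rohan → 2
Sat 13:00 end Rohan → 1
Sat 14:00 end Hannah → 0
Peak is 2, at Sat 01:00 (Hannah, Yusuf).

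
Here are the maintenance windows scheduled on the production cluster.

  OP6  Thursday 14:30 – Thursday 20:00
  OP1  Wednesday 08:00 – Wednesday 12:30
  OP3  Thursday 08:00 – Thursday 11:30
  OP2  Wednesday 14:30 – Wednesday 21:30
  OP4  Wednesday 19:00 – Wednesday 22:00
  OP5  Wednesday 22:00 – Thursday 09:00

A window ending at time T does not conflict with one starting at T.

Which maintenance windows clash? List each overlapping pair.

OP2 & OP4, OP3 & OP5

Check each pair: they overlap iff neither finishes before the other starts.
Sorted by start: OP1, OP2, OP4, OP5, OP3, OP6.
OP2 starts after OP1 ends; OP1 is clear from here.
OP4 starts before OP2 ends → OP2 and OP4 overlap.
OP5 starts after OP2 ends; OP2 is clear from here.
OP5 starts exactly when OP4 ends (back-to-back, no overlap); OP4 is clear from here.
OP3 starts before OP5 ends → OP5 and OP3 overlap.
OP6 starts after OP5 ends.
OP6 starts after OP3 ends.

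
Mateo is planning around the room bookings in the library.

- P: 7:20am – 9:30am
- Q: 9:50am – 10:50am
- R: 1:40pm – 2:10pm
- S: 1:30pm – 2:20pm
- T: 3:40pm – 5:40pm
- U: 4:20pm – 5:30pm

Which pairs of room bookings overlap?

Sorted by start: P, Q, S, R, T, U.
Q starts after P ends; P is clear from here.
S starts after Q ends; Q is clear from here.
R starts before S ends → S and R overlap.
T starts after S ends; S is clear from here.
T starts after R ends; R is clear from here.
U starts before T ends → T and U overlap.

R & S, T & U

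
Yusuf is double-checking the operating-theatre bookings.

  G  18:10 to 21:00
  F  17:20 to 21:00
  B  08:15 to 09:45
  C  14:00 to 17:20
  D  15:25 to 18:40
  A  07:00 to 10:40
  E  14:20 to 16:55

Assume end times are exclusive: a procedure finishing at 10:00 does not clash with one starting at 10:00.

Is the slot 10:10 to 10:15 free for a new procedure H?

No — it overlaps A

A: starts 07:00 before H ends 10:15, and ends 10:40 after H starts 10:10 → overlap.
B: ends 09:45 at or before H starts 10:10 → clear.
C: starts 14:00 at or after H ends 10:15 → clear.
E: starts 14:20 at or after H ends 10:15 → clear.
D: starts 15:25 at or after H ends 10:15 → clear.
F: starts 17:20 at or after H ends 10:15 → clear.
G: starts 18:10 at or after H ends 10:15 → clear.
H overlaps A.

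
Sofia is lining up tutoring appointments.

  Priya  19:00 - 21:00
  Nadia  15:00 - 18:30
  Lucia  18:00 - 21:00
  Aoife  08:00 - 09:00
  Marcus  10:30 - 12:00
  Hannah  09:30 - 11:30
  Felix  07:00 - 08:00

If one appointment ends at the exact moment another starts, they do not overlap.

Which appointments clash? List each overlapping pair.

Hannah & Marcus, Lucia & Nadia, Lucia & Priya

Check each pair: they overlap iff neither finishes before the other starts.
Sorted by start: Felix, Aoife, Hannah, Marcus, Nadia, Lucia, Priya.
Aoife starts exactly when Felix ends (back-to-back, no overlap), so nothing later overlaps Felix either.
Hannah starts after Aoife ends, so nothing later overlaps Aoife either.
Marcus starts before Hannah ends → Hannah and Marcus overlap.
Nadia starts after Hannah ends, so nothing later overlaps Hannah either.
Nadia starts after Marcus ends, so nothing later overlaps Marcus either.
Lucia starts before Nadia ends → Nadia and Lucia overlap.
Priya starts after Nadia ends.
Priya starts before Lucia ends → Lucia and Priya overlap.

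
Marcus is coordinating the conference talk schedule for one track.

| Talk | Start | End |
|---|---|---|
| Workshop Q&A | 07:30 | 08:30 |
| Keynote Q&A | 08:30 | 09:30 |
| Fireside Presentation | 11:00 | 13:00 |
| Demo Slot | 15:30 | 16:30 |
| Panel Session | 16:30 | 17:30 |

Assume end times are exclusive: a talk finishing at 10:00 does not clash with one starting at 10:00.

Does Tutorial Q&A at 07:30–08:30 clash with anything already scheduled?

Yes — it overlaps Workshop Q&A

Workshop Q&A: starts 07:30 before Tutorial Q&A ends 08:30, and ends 08:30 after Tutorial Q&A starts 07:30 → overlap.
Keynote Q&A: starts 08:30 at or after Tutorial Q&A ends 08:30 → clear.
Fireside Presentation: starts 11:00 at or after Tutorial Q&A ends 08:30 → clear.
Demo Slot: starts 15:30 at or after Tutorial Q&A ends 08:30 → clear.
Panel Session: starts 16:30 at or after Tutorial Q&A ends 08:30 → clear.
Tutorial Q&A overlaps Workshop Q&A.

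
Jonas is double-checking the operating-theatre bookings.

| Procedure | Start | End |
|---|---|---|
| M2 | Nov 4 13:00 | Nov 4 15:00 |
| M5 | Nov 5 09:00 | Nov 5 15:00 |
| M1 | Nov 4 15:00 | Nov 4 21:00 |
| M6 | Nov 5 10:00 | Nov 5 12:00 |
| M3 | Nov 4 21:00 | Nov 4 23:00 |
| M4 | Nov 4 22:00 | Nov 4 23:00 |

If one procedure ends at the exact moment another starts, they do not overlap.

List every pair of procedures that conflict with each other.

Sorted by start: M2, M1, M3, M4, M5, M6.
M1 starts exactly when M2 ends (back-to-back, no overlap); M2 is clear from here.
M3 starts exactly when M1 ends (back-to-back, no overlap); M1 is clear from here.
M4 starts before M3 ends → M3 and M4 overlap.
M5 starts after M3 ends; M3 is clear from here.
M5 starts after M4 ends; M4 is clear from here.
M6 starts before M5 ends → M5 and M6 overlap.

M3 & M4, M5 & M6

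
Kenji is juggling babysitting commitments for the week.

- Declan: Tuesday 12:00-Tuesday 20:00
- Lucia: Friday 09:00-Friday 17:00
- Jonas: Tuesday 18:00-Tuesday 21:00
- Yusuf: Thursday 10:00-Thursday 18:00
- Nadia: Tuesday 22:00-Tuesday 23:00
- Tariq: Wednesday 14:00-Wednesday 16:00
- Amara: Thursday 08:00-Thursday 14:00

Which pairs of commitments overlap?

Sorted by start: Declan, Jonas, Nadia, Tariq, Amara, Yusuf, Lucia.
Jonas starts before Declan ends → Declan and Jonas overlap.
Nadia starts after Declan ends, so nothing later overlaps Declan either.
Nadia starts after Jonas ends, so nothing later overlaps Jonas either.
Tariq starts after Nadia ends, so nothing later overlaps Nadia either.
Amara starts after Tariq ends, so nothing later overlaps Tariq either.
Yusuf starts before Amara ends → Amara and Yusuf overlap.
Lucia starts after Amara ends.
Lucia starts after Yusuf ends.

Amara & Yusuf, Declan & Jonas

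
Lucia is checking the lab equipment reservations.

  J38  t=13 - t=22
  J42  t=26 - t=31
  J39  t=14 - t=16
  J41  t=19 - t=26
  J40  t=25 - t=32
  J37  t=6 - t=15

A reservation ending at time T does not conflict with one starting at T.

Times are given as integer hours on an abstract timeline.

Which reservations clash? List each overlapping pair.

J37 & J38, J37 & J39, J38 & J39, J38 & J41, J40 & J41, J40 & J42

Sorted by start: J37, J38, J39, J41, J40, J42.
J38 starts before J37 ends → J37 and J38 overlap.
J39 starts before J37 ends → J37 and J39 overlap.
J41 starts after J37 ends, so J37 has no further overlaps.
J39 starts before J38 ends → J38 and J39 overlap.
J41 starts before J38 ends → J38 and J41 overlap.
J40 starts after J38 ends, so J38 has no further overlaps.
J41 starts after J39 ends, so J39 has no further overlaps.
J40 starts before J41 ends → J41 and J40 overlap.
J42 starts exactly when J41 ends (back-to-back, no overlap).
J42 starts before J40 ends → J40 and J42 overlap.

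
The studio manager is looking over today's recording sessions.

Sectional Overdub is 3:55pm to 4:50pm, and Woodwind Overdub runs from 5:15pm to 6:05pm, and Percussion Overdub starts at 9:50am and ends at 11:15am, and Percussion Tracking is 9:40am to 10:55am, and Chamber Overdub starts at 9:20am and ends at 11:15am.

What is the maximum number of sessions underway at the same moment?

Sort all start/end points and keep a running count:
9:20am start Chamber Overdub → 1
9:40am start Percussion Tracking → 2
9:50am start Percussion Overdub → 3
10:55am end Percussion Tracking → 2
11:15am end Chamber Overdub → 1
11:15am end Percussion Overdub → 0
3:55pm start Sectional Overdub → 1
4:50pm end Sectional Overdub → 0
5:15pm start Woodwind Overdub → 1
6:05pm end Woodwind Overdub → 0
Peak is 3, at 9:50am (Chamber Overdub, Percussion Overdub, Percussion Tracking).

3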